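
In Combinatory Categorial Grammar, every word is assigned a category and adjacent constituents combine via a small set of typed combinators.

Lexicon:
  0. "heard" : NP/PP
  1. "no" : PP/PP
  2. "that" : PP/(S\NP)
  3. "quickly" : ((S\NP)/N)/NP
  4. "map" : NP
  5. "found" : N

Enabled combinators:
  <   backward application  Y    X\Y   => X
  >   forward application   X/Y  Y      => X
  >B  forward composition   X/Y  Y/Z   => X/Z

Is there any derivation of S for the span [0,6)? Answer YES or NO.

NO

NP/PP PP/PP PP/(S\NP) ((S\NP)/N)/NP NP N
CKY chart[0,6] = {NP}; S ∉ chart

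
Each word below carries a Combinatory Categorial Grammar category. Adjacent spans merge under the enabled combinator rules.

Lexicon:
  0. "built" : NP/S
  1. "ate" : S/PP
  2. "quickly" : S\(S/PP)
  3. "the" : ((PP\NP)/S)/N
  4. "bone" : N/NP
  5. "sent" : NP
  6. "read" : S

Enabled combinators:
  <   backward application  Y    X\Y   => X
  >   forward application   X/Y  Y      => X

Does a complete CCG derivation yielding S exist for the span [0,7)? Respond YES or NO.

NO

NP/S S/PP S\(S/PP) ((PP\NP)/S)/N N/NP NP S
CKY chart[0,7] = {PP}; S ∉ chart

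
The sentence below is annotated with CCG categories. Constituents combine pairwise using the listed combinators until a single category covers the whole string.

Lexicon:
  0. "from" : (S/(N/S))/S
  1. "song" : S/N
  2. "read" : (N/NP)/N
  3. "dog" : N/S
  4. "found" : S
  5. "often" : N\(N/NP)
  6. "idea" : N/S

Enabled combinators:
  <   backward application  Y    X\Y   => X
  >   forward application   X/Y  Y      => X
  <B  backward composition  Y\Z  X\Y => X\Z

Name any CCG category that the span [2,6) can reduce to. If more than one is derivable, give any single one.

[0,7] S   >
  [0,6] S/(N/S)   >
    [0,1] "from" : (S/(N/S))/S
    [1,6] S   >
      [1,2] "song" : S/N
      [2,6] N   <
        [2,5] N/NP   >
          [2,3] "read" : (N/NP)/N
          [3,5] N   >
            [3,4] "dog" : N/S
            [4,5] "found" : S
        [5,6] "often" : N\(N/NP)
  [6,7] "idea" : N/S

N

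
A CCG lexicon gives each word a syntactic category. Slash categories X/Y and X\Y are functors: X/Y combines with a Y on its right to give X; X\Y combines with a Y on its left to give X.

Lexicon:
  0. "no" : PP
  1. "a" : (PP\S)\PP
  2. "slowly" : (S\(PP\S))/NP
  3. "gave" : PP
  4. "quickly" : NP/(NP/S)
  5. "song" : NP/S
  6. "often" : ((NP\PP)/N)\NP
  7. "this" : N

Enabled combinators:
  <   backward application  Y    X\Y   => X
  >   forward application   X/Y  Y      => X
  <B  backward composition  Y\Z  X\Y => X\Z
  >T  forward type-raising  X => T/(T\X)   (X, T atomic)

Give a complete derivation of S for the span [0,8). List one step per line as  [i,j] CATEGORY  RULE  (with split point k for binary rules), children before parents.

[0,8] S   <
  [0,2] PP\S   <
    [0,1] "no" : PP
    [1,2] "a" : (PP\S)\PP
  [2,8] S\(PP\S)   >
    [2,3] "slowly" : (S\(PP\S))/NP
    [3,8] NP   <
      [3,4] "gave" : PP
      [4,8] NP\PP   >
        [4,7] (NP\PP)/N   <
          [4,6] NP   >
            [4,5] "quickly" : NP/(NP/S)
            [5,6] "song" : NP/S
          [6,7] "often" : ((NP\PP)/N)\NP
        [7,8] "this" : N

[0,1] PP  lex  "no"
[1,2] (PP\S)\PP  lex  "a"
[0,2] PP\S  <  k=1
[2,3] (S\(PP\S))/NP  lex  "slowly"
[3,4] PP  lex  "gave"
[4,5] NP/(NP/S)  lex  "quickly"
[5,6] NP/S  lex  "song"
[4,6] NP  >  k=5
[6,7] ((NP\PP)/N)\NP  lex  "often"
[4,7] (NP\PP)/N  <  k=6
[7,8] N  lex  "this"
[4,8] NP\PP  >  k=7
[3,8] NP  <  k=4
[2,8] S\(PP\S)  >  k=3
[0,8] S  <  k=2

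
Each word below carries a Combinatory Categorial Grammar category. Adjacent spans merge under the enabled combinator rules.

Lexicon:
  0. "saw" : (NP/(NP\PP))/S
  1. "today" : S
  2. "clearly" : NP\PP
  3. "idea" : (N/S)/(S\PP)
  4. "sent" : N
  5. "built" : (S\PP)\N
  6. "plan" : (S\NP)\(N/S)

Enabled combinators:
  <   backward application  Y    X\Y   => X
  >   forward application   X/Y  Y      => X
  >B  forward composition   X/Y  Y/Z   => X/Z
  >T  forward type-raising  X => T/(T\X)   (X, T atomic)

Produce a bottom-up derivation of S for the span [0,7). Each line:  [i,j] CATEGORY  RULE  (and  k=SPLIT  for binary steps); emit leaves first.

[0,1] (NP/(NP\PP))/S  lex  "saw"
[1,2] S  lex  "today"
[0,2] NP/(NP\PP)  >  k=1
[2,3] NP\PP  lex  "clearly"
[0,3] NP  >  k=2
[3,4] (N/S)/(S\PP)  lex  "idea"
[4,5] N  lex  "sent"
[5,6] (S\PP)\N  lex  "built"
[4,6] S\PP  <  k=5
[3,6] N/S  >  k=4
[6,7] (S\NP)\(N/S)  lex  "plan"
[3,7] S\NP  <  k=6
[0,7] S  <  k=3

[0,7] S   <
  [0,3] NP   >
    [0,2] NP/(NP\PP)   >
      [0,1] "saw" : (NP/(NP\PP))/S
      [1,2] "today" : S
    [2,3] "clearly" : NP\PP
  [3,7] S\NP   <
    [3,6] N/S   >
      [3,4] "idea" : (N/S)/(S\PP)
      [4,6] S\PP   <
        [4,5] "sent" : N
        [5,6] "built" : (S\PP)\N
    [6,7] "plan" : (S\NP)\(N/S)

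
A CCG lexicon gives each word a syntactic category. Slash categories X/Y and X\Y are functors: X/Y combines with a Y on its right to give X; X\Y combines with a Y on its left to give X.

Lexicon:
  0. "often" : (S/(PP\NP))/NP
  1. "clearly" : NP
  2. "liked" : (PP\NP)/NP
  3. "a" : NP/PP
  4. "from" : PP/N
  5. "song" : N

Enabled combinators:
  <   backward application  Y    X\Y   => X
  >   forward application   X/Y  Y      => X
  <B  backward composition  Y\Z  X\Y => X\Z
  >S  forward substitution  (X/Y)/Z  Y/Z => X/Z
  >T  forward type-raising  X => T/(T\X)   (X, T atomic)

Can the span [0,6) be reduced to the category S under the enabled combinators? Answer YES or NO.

[0,6] S   >
  [0,2] S/(PP\NP)   >
    [0,1] "often" : (S/(PP\NP))/NP
    [1,2] "clearly" : NP
  [2,6] PP\NP   >
    [2,3] "liked" : (PP\NP)/NP
    [3,6] NP   >
      [3,4] "a" : NP/PP
      [4,6] PP   >
        [4,5] "from" : PP/N
        [5,6] "song" : N

YES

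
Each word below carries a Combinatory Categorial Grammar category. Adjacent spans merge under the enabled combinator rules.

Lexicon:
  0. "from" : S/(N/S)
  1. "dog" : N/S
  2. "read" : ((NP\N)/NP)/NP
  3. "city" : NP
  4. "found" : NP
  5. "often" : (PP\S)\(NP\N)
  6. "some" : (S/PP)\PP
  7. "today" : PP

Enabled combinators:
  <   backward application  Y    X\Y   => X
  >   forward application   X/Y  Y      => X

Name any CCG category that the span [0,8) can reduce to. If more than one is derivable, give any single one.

S

[0,8] S   >
  [0,7] S/PP   <
    [0,6] PP   <
      [0,2] S   >
        [0,1] "from" : S/(N/S)
        [1,2] "dog" : N/S
      [2,6] PP\S   <
        [2,5] NP\N   >
          [2,4] (NP\N)/NP   >
            [2,3] "read" : ((NP\N)/NP)/NP
            [3,4] "city" : NP
          [4,5] "found" : NP
        [5,6] "often" : (PP\S)\(NP\N)
    [6,7] "some" : (S/PP)\PP
  [7,8] "today" : PP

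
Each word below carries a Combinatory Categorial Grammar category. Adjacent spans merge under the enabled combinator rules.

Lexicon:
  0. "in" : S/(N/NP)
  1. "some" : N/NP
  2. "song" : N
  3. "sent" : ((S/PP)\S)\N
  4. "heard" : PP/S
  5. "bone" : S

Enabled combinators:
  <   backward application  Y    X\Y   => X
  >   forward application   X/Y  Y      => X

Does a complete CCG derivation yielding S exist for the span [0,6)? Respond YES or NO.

YES

[0,6] S   >
  [0,4] S/PP   <
    [0,2] S   >
      [0,1] "in" : S/(N/NP)
      [1,2] "some" : N/NP
    [2,4] (S/PP)\S   <
      [2,3] "song" : N
      [3,4] "sent" : ((S/PP)\S)\N
  [4,6] PP   >
    [4,5] "heard" : PP/S
    [5,6] "bone" : S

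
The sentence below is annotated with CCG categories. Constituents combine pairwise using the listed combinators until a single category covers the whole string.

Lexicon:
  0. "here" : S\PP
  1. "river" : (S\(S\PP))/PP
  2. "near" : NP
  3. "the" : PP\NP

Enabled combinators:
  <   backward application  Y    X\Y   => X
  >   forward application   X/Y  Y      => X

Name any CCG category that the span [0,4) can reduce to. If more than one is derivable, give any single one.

[0,4] S   <
  [0,1] "here" : S\PP
  [1,4] S\(S\PP)   >
    [1,2] "river" : (S\(S\PP))/PP
    [2,4] PP   <
      [2,3] "near" : NP
      [3,4] "the" : PP\NP

S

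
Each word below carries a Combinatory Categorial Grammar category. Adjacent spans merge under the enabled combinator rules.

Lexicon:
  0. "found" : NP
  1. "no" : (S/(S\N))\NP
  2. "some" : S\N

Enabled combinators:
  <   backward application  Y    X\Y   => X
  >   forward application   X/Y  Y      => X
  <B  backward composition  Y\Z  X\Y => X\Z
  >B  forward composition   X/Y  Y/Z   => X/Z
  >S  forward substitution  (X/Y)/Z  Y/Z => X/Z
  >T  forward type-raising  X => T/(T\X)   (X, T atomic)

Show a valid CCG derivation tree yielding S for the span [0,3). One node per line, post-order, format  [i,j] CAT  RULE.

[0,3] S   >
  [0,2] S/(S\N)   <
    [0,1] "found" : NP
    [1,2] "no" : (S/(S\N))\NP
  [2,3] "some" : S\N

[0,1] NP  lex  "found"
[1,2] (S/(S\N))\NP  lex  "no"
[0,2] S/(S\N)  <  k=1
[2,3] S\N  lex  "some"
[0,3] S  >  k=2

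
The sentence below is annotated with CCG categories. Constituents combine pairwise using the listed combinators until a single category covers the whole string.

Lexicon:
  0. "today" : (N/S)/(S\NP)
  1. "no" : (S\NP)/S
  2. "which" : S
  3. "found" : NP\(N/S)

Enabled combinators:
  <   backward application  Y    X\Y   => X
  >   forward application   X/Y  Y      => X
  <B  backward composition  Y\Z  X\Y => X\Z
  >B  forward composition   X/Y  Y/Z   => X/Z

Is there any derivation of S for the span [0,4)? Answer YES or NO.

(N/S)/(S\NP) (S\NP)/S S NP\(N/S)
CKY chart[0,4] = {NP}; S ∉ chart

NO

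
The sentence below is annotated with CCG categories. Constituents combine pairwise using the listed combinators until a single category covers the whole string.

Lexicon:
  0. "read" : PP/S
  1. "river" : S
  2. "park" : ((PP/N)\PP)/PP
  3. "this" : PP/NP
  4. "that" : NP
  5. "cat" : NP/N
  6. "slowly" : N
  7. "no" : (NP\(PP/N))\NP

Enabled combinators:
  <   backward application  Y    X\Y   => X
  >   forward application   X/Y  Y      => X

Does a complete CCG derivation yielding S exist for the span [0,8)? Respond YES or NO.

NO

PP/S S ((PP/N)\PP)/PP PP/NP NP NP/N N (NP\(PP/N))\NP
CKY chart[0,8] = {NP}; S ∉ chart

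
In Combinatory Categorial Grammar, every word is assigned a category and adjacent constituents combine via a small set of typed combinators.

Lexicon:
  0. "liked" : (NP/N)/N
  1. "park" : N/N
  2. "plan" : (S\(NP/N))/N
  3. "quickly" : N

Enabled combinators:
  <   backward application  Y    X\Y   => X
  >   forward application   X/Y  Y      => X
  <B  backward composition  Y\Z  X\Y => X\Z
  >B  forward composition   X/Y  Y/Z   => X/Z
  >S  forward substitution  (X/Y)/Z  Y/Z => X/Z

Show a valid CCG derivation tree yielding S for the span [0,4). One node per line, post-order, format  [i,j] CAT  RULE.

[0,1] (NP/N)/N  lex  "liked"
[1,2] N/N  lex  "park"
[0,2] NP/N  >S  k=1
[2,3] (S\(NP/N))/N  lex  "plan"
[3,4] N  lex  "quickly"
[2,4] S\(NP/N)  >  k=3
[0,4] S  <  k=2

[0,4] S   <
  [0,2] NP/N   >S
    [0,1] "liked" : (NP/N)/N
    [1,2] "park" : N/N
  [2,4] S\(NP/N)   >
    [2,3] "plan" : (S\(NP/N))/N
    [3,4] "quickly" : N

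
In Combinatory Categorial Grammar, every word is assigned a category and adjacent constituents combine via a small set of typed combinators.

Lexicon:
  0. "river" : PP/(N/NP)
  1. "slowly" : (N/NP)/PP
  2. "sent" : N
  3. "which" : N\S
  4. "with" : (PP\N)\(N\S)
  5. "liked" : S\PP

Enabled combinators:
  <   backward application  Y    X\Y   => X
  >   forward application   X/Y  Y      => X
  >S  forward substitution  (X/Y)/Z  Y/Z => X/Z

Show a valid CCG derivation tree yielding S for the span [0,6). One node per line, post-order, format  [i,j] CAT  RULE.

[0,1] PP/(N/NP)  lex  "river"
[1,2] (N/NP)/PP  lex  "slowly"
[2,3] N  lex  "sent"
[3,4] N\S  lex  "which"
[4,5] (PP\N)\(N\S)  lex  "with"
[3,5] PP\N  <  k=4
[2,5] PP  <  k=3
[1,5] N/NP  >  k=2
[0,5] PP  >  k=1
[5,6] S\PP  lex  "liked"
[0,6] S  <  k=5

[0,6] S   <
  [0,5] PP   >
    [0,1] "river" : PP/(N/NP)
    [1,5] N/NP   >
      [1,2] "slowly" : (N/NP)/PP
      [2,5] PP   <
        [2,3] "sent" : N
        [3,5] PP\N   <
          [3,4] "which" : N\S
          [4,5] "with" : (PP\N)\(N\S)
  [5,6] "liked" : S\PP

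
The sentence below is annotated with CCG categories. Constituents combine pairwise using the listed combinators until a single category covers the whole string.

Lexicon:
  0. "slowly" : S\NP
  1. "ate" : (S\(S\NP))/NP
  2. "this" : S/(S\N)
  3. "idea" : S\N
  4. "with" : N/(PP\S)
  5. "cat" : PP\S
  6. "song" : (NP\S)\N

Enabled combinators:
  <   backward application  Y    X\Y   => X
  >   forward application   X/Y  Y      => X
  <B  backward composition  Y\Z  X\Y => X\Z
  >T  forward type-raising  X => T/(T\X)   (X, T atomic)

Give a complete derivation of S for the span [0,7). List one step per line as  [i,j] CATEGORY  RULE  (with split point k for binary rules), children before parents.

[0,7] S   <
  [0,1] "slowly" : S\NP
  [1,7] S\(S\NP)   >
    [1,2] "ate" : (S\(S\NP))/NP
    [2,7] NP   <
      [2,4] S   >
        [2,3] "this" : S/(S\N)
        [3,4] "idea" : S\N
      [4,7] NP\S   <
        [4,6] N   >
          [4,5] "with" : N/(PP\S)
          [5,6] "cat" : PP\S
        [6,7] "song" : (NP\S)\N

[0,1] S\NP  lex  "slowly"
[1,2] (S\(S\NP))/NP  lex  "ate"
[2,3] S/(S\N)  lex  "this"
[3,4] S\N  lex  "idea"
[2,4] S  >  k=3
[4,5] N/(PP\S)  lex  "with"
[5,6] PP\S  lex  "cat"
[4,6] N  >  k=5
[6,7] (NP\S)\N  lex  "song"
[4,7] NP\S  <  k=6
[2,7] NP  <  k=4
[1,7] S\(S\NP)  >  k=2
[0,7] S  <  k=1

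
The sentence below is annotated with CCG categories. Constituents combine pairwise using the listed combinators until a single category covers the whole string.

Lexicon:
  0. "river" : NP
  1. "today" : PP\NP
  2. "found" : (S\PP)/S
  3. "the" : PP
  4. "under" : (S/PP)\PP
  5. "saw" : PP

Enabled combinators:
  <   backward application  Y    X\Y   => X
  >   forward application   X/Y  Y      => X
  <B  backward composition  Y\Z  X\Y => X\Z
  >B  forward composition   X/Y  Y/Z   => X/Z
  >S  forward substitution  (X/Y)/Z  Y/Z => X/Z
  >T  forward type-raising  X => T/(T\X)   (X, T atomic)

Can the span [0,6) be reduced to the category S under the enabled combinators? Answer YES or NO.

YES

[0,6] S   <
  [0,2] PP   >
    [0,1] PP/(PP\NP)   >T
      [0,1] "river" : NP
    [1,2] "today" : PP\NP
  [2,6] S\PP   >
    [2,3] "found" : (S\PP)/S
    [3,6] S   >
      [3,5] S/PP   <
        [3,4] "the" : PP
        [4,5] "under" : (S/PP)\PP
      [5,6] "saw" : PP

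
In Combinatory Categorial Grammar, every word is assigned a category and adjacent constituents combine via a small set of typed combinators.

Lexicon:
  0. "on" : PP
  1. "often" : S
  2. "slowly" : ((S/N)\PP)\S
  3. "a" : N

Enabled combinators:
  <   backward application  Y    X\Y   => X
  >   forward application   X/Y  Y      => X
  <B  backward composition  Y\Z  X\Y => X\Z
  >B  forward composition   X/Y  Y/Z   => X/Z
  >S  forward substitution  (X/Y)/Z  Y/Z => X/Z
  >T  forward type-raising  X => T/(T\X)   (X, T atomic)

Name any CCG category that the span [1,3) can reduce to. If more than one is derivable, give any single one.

(S/N)\PP

[0,4] S   >
  [0,3] S/N   <
    [0,1] "on" : PP
    [1,3] (S/N)\PP   <
      [1,2] "often" : S
      [2,3] "slowly" : ((S/N)\PP)\S
  [3,4] "a" : N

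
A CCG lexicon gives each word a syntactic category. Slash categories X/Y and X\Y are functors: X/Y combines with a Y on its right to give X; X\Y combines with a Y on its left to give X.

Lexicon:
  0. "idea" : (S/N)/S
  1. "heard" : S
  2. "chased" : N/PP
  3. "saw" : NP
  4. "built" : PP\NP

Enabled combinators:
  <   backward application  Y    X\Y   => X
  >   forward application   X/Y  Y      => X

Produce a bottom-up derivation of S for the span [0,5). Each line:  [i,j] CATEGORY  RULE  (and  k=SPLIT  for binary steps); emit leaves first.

[0,1] (S/N)/S  lex  "idea"
[1,2] S  lex  "heard"
[0,2] S/N  >  k=1
[2,3] N/PP  lex  "chased"
[3,4] NP  lex  "saw"
[4,5] PP\NP  lex  "built"
[3,5] PP  <  k=4
[2,5] N  >  k=3
[0,5] S  >  k=2

[0,5] S   >
  [0,2] S/N   >
    [0,1] "idea" : (S/N)/S
    [1,2] "heard" : S
  [2,5] N   >
    [2,3] "chased" : N/PP
    [3,5] PP   <
      [3,4] "saw" : NP
      [4,5] "built" : PP\NP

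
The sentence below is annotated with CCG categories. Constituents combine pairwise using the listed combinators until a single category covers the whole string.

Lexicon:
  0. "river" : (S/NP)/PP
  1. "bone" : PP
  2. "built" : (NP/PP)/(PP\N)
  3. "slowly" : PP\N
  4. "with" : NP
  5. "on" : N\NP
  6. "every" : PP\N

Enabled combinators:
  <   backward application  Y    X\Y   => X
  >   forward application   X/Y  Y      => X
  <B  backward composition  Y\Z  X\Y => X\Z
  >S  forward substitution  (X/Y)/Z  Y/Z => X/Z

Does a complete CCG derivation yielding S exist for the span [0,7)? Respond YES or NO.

YES

[0,7] S   >
  [0,2] S/NP   >
    [0,1] "river" : (S/NP)/PP
    [1,2] "bone" : PP
  [2,7] NP   >
    [2,4] NP/PP   >
      [2,3] "built" : (NP/PP)/(PP\N)
      [3,4] "slowly" : PP\N
    [4,7] PP   <
      [4,5] "with" : NP
      [5,7] PP\NP   <B
        [5,6] "on" : N\NP
        [6,7] "every" : PP\N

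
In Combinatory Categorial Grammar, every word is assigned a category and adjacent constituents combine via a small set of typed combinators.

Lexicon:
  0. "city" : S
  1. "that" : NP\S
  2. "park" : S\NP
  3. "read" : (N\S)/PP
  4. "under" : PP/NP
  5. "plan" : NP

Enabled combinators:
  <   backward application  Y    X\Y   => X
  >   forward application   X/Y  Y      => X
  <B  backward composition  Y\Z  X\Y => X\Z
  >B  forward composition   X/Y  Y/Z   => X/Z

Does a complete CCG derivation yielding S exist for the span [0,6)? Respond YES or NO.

S NP\S S\NP (N\S)/PP PP/NP NP
CKY chart[0,6] = {N}; S ∉ chart

NO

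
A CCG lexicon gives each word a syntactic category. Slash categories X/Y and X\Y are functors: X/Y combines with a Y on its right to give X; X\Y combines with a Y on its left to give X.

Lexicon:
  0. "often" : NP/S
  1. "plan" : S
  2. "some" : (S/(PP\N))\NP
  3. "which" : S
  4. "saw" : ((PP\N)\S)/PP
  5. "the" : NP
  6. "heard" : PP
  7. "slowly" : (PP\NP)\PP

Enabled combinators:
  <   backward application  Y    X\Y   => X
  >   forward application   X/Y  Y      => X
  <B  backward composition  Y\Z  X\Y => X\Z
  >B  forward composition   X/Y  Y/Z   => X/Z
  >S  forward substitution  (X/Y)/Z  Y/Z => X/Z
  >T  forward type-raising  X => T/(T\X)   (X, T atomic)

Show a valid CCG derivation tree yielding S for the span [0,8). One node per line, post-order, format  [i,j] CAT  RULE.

[0,1] NP/S  lex  "often"
[1,2] S  lex  "plan"
[0,2] NP  >  k=1
[2,3] (S/(PP\N))\NP  lex  "some"
[0,3] S/(PP\N)  <  k=2
[3,4] S  lex  "which"
[4,5] ((PP\N)\S)/PP  lex  "saw"
[5,6] NP  lex  "the"
[6,7] PP  lex  "heard"
[7,8] (PP\NP)\PP  lex  "slowly"
[6,8] PP\NP  <  k=7
[5,8] PP  <  k=6
[4,8] (PP\N)\S  >  k=5
[3,8] PP\N  <  k=4
[0,8] S  >  k=3

[0,8] S   >
  [0,3] S/(PP\N)   <
    [0,2] NP   >
      [0,1] "often" : NP/S
      [1,2] "plan" : S
    [2,3] "some" : (S/(PP\N))\NP
  [3,8] PP\N   <
    [3,4] "which" : S
    [4,8] (PP\N)\S   >
      [4,5] "saw" : ((PP\N)\S)/PP
      [5,8] PP   <
        [5,6] "the" : NP
        [6,8] PP\NP   <
          [6,7] "heard" : PP
          [7,8] "slowly" : (PP\NP)\PP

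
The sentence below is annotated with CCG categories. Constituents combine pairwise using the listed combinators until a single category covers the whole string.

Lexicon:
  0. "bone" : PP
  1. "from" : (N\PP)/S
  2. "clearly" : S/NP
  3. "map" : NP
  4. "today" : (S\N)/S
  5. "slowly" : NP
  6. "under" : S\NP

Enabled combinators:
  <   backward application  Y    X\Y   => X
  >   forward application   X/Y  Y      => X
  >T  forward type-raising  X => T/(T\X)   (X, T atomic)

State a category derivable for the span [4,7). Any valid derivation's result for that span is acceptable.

S\N

[0,7] S   <
  [0,4] N   <
    [0,1] "bone" : PP
    [1,4] N\PP   >
      [1,2] "from" : (N\PP)/S
      [2,4] S   >
        [2,3] "clearly" : S/NP
        [3,4] "map" : NP
  [4,7] S\N   >
    [4,5] "today" : (S\N)/S
    [5,7] S   <
      [5,6] "slowly" : NP
      [6,7] "under" : S\NP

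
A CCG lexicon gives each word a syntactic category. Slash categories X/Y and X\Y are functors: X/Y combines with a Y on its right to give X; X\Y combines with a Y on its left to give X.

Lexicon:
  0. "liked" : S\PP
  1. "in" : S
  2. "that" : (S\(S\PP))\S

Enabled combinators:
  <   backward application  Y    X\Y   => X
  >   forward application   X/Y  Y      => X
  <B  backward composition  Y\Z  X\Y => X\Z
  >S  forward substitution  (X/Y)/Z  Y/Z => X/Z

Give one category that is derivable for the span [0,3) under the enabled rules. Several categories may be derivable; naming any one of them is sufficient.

[0,3] S   <
  [0,1] "liked" : S\PP
  [1,3] S\(S\PP)   <
    [1,2] "in" : S
    [2,3] "that" : (S\(S\PP))\S

S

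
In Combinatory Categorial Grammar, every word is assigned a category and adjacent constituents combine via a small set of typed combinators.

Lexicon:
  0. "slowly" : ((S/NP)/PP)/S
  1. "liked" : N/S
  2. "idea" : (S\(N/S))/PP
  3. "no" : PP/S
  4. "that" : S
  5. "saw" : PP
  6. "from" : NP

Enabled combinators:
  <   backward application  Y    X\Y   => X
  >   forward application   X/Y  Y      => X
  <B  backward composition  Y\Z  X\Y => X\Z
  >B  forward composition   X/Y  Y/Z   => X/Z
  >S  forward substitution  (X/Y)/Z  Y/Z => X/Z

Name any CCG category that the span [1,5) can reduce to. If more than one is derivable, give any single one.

S

[0,7] S   >
  [0,6] S/NP   >
    [0,5] (S/NP)/PP   >
      [0,1] "slowly" : ((S/NP)/PP)/S
      [1,5] S   <
        [1,2] "liked" : N/S
        [2,5] S\(N/S)   >
          [2,3] "idea" : (S\(N/S))/PP
          [3,5] PP   >
            [3,4] "no" : PP/S
            [4,5] "that" : S
    [5,6] "saw" : PP
  [6,7] "from" : NP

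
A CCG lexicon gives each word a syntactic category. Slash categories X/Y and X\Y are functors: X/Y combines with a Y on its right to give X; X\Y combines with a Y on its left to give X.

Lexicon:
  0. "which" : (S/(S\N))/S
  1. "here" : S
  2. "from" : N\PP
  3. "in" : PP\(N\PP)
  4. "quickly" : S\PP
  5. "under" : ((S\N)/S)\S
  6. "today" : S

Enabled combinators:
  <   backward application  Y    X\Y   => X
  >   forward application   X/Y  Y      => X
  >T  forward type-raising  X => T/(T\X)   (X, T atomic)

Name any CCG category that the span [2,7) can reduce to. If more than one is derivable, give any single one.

[0,7] S   >
  [0,2] S/(S\N)   >
    [0,1] "which" : (S/(S\N))/S
    [1,2] "here" : S
  [2,7] S\N   >
    [2,6] (S\N)/S   <
      [2,5] S   <
        [2,4] PP   <
          [2,3] "from" : N\PP
          [3,4] "in" : PP\(N\PP)
        [4,5] "quickly" : S\PP
      [5,6] "under" : ((S\N)/S)\S
    [6,7] "today" : S

S\N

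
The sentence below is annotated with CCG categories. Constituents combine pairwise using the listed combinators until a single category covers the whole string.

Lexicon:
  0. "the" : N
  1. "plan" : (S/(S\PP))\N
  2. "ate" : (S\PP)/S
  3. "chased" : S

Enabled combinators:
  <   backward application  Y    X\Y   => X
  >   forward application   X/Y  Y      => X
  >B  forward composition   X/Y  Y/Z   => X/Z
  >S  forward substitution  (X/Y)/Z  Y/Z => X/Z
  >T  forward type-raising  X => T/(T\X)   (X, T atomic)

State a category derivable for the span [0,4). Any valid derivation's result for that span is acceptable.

S

[0,4] S   >
  [0,2] S/(S\PP)   <
    [0,1] "the" : N
    [1,2] "plan" : (S/(S\PP))\N
  [2,4] S\PP   >
    [2,3] "ate" : (S\PP)/S
    [3,4] "chased" : S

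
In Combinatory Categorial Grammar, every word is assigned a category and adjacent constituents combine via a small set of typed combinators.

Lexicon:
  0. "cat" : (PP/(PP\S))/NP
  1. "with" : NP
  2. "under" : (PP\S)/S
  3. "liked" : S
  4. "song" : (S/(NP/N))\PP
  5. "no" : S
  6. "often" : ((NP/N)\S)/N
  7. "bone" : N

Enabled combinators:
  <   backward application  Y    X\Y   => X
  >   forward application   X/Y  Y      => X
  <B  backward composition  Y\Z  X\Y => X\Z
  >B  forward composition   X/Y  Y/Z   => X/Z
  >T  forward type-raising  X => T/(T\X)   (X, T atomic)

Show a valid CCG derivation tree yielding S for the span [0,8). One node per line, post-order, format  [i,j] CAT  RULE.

[0,8] S   >
  [0,5] S/(NP/N)   <
    [0,4] PP   >
      [0,2] PP/(PP\S)   >
        [0,1] "cat" : (PP/(PP\S))/NP
        [1,2] "with" : NP
      [2,4] PP\S   >
        [2,3] "under" : (PP\S)/S
        [3,4] "liked" : S
    [4,5] "song" : (S/(NP/N))\PP
  [5,8] NP/N   <
    [5,6] "no" : S
    [6,8] (NP/N)\S   >
      [6,7] "often" : ((NP/N)\S)/N
      [7,8] "bone" : N

[0,1] (PP/(PP\S))/NP  lex  "cat"
[1,2] NP  lex  "with"
[0,2] PP/(PP\S)  >  k=1
[2,3] (PP\S)/S  lex  "under"
[3,4] S  lex  "liked"
[2,4] PP\S  >  k=3
[0,4] PP  >  k=2
[4,5] (S/(NP/N))\PP  lex  "song"
[0,5] S/(NP/N)  <  k=4
[5,6] S  lex  "no"
[6,7] ((NP/N)\S)/N  lex  "often"
[7,8] N  lex  "bone"
[6,8] (NP/N)\S  >  k=7
[5,8] NP/N  <  k=6
[0,8] S  >  k=5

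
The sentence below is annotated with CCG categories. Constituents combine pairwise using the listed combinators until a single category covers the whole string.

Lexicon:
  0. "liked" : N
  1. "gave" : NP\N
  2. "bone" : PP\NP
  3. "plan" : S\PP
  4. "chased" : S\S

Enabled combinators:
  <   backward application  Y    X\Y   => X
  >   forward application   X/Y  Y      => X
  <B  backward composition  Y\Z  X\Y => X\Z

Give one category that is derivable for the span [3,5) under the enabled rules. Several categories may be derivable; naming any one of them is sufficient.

S\PP

[0,5] S   <
  [0,3] PP   <
    [0,1] "liked" : N
    [1,3] PP\N   <B
      [1,2] "gave" : NP\N
      [2,3] "bone" : PP\NP
  [3,5] S\PP   <B
    [3,4] "plan" : S\PP
    [4,5] "chased" : S\S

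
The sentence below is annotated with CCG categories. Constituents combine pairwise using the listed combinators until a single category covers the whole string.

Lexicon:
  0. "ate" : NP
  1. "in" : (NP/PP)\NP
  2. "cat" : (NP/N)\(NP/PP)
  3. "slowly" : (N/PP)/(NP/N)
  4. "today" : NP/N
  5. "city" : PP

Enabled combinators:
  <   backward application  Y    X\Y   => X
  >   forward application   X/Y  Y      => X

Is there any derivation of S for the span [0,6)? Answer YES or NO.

NP (NP/PP)\NP (NP/N)\(NP/PP) (N/PP)/(NP/N) NP/N PP
CKY chart[0,6] = {NP}; S ∉ chart

NO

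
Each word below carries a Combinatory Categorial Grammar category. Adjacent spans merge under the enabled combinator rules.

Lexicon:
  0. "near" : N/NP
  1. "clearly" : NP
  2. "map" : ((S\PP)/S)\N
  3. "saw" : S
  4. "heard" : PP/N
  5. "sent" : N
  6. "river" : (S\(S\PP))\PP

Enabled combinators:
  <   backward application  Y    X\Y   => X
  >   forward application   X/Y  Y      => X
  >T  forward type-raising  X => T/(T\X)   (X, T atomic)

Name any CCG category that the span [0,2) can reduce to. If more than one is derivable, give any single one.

[0,7] S   <
  [0,4] S\PP   >
    [0,3] (S\PP)/S   <
      [0,2] N   >
        [0,1] "near" : N/NP
        [1,2] "clearly" : NP
      [2,3] "map" : ((S\PP)/S)\N
    [3,4] "saw" : S
  [4,7] S\(S\PP)   <
    [4,6] PP   >
      [4,5] "heard" : PP/N
      [5,6] "sent" : N
    [6,7] "river" : (S\(S\PP))\PP

N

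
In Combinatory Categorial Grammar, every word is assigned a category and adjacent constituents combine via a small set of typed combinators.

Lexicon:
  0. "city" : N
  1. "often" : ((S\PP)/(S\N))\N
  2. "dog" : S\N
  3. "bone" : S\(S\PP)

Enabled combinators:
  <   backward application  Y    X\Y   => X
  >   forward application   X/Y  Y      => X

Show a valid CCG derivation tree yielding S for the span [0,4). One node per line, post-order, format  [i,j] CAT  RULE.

[0,1] N  lex  "city"
[1,2] ((S\PP)/(S\N))\N  lex  "often"
[0,2] (S\PP)/(S\N)  <  k=1
[2,3] S\N  lex  "dog"
[0,3] S\PP  >  k=2
[3,4] S\(S\PP)  lex  "bone"
[0,4] S  <  k=3

[0,4] S   <
  [0,3] S\PP   >
    [0,2] (S\PP)/(S\N)   <
      [0,1] "city" : N
      [1,2] "often" : ((S\PP)/(S\N))\N
    [2,3] "dog" : S\N
  [3,4] "bone" : S\(S\PP)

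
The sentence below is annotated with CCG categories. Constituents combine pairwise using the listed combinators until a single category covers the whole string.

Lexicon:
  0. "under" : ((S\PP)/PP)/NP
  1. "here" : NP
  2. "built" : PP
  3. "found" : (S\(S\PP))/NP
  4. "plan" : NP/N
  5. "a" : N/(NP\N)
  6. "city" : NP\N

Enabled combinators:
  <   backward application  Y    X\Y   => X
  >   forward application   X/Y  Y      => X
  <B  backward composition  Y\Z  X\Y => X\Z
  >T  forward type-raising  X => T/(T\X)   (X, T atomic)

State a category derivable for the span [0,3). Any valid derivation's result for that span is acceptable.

[0,7] S   <
  [0,3] S\PP   >
    [0,2] (S\PP)/PP   >
      [0,1] "under" : ((S\PP)/PP)/NP
      [1,2] "here" : NP
    [2,3] "built" : PP
  [3,7] S\(S\PP)   >
    [3,4] "found" : (S\(S\PP))/NP
    [4,7] NP   >
      [4,5] "plan" : NP/N
      [5,7] N   >
        [5,6] "a" : N/(NP\N)
        [6,7] "city" : NP\N

S\PP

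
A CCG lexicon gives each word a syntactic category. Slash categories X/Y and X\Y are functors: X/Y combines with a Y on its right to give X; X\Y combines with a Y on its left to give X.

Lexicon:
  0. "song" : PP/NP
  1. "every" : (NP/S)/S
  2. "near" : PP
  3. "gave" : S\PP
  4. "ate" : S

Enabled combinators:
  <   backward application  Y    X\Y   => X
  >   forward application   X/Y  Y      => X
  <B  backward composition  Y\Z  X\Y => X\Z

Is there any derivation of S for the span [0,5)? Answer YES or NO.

PP/NP (NP/S)/S PP S\PP S
CKY chart[0,5] = {PP}; S ∉ chart

NO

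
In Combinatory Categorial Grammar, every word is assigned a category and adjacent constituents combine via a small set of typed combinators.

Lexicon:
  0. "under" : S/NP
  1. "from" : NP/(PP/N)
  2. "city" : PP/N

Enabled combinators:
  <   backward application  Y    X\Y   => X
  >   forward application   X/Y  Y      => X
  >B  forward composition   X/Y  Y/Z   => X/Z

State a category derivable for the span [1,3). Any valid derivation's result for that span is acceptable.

NP

[0,3] S   >
  [0,1] "under" : S/NP
  [1,3] NP   >
    [1,2] "from" : NP/(PP/N)
    [2,3] "city" : PP/N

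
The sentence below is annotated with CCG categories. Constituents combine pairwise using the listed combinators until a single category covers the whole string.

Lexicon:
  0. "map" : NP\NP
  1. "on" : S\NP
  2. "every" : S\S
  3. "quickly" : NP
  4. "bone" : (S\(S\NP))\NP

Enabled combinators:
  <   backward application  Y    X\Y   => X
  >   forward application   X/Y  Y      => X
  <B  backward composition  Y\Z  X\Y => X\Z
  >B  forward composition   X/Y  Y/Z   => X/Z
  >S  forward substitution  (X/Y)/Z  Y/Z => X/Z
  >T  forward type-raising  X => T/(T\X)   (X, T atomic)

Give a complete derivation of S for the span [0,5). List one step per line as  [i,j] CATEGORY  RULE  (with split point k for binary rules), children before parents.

[0,1] NP\NP  lex  "map"
[1,2] S\NP  lex  "on"
[2,3] S\S  lex  "every"
[1,3] S\NP  <B  k=2
[0,3] S\NP  <B  k=1
[3,4] NP  lex  "quickly"
[4,5] (S\(S\NP))\NP  lex  "bone"
[3,5] S\(S\NP)  <  k=4
[0,5] S  <  k=3

[0,5] S   <
  [0,3] S\NP   <B
    [0,1] "map" : NP\NP
    [1,3] S\NP   <B
      [1,2] "on" : S\NP
      [2,3] "every" : S\S
  [3,5] S\(S\NP)   <
    [3,4] "quickly" : NP
    [4,5] "bone" : (S\(S\NP))\NP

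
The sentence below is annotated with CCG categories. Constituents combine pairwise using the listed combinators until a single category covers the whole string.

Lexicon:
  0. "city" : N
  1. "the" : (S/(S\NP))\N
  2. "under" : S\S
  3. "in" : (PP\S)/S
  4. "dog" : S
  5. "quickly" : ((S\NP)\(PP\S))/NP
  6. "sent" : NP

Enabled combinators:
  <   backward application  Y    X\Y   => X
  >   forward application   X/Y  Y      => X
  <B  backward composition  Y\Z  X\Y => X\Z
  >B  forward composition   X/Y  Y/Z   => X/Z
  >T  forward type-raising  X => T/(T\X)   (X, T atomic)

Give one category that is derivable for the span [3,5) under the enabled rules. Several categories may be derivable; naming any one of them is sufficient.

[0,7] S   >
  [0,2] S/(S\NP)   <
    [0,1] "city" : N
    [1,2] "the" : (S/(S\NP))\N
  [2,7] S\NP   <
    [2,5] PP\S   <B
      [2,3] "under" : S\S
      [3,5] PP\S   >
        [3,4] "in" : (PP\S)/S
        [4,5] "dog" : S
    [5,7] (S\NP)\(PP\S)   >
      [5,6] "quickly" : ((S\NP)\(PP\S))/NP
      [6,7] "sent" : NP

PP\S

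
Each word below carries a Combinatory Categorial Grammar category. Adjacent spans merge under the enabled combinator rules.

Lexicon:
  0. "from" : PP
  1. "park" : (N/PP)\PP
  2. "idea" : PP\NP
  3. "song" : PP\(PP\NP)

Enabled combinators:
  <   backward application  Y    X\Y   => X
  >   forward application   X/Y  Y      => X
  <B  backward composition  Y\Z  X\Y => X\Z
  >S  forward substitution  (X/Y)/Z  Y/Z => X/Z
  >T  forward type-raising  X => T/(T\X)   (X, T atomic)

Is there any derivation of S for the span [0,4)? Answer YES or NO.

PP (N/PP)\PP PP\NP PP\(PP\NP)
CKY chart[0,4] = {N, N/(N\N), NP/(NP\N), PP/(PP\N), S/(S\N)}; S ∉ chart

NO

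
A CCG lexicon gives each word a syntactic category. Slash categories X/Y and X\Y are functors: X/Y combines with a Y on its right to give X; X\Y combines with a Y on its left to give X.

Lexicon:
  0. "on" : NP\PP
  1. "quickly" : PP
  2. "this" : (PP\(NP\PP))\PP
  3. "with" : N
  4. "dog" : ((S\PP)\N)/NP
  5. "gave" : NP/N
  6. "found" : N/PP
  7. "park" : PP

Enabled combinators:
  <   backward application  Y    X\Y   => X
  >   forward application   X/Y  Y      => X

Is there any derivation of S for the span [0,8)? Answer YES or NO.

[0,8] S   <
  [0,3] PP   <
    [0,1] "on" : NP\PP
    [1,3] PP\(NP\PP)   <
      [1,2] "quickly" : PP
      [2,3] "this" : (PP\(NP\PP))\PP
  [3,8] S\PP   <
    [3,4] "with" : N
    [4,8] (S\PP)\N   >
      [4,5] "dog" : ((S\PP)\N)/NP
      [5,8] NP   >
        [5,6] "gave" : NP/N
        [6,8] N   >
          [6,7] "found" : N/PP
          [7,8] "park" : PP

YES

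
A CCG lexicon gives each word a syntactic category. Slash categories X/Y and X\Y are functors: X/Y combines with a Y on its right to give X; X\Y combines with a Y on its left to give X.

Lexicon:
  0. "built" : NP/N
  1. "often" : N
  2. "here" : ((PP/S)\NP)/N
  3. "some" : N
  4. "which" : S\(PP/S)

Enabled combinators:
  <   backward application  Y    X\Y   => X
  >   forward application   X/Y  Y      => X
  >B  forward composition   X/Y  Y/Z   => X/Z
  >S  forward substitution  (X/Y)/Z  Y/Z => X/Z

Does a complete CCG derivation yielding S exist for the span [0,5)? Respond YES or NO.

[0,5] S   <
  [0,4] PP/S   <
    [0,2] NP   >
      [0,1] "built" : NP/N
      [1,2] "often" : N
    [2,4] (PP/S)\NP   >
      [2,3] "here" : ((PP/S)\NP)/N
      [3,4] "some" : N
  [4,5] "which" : S\(PP/S)

YES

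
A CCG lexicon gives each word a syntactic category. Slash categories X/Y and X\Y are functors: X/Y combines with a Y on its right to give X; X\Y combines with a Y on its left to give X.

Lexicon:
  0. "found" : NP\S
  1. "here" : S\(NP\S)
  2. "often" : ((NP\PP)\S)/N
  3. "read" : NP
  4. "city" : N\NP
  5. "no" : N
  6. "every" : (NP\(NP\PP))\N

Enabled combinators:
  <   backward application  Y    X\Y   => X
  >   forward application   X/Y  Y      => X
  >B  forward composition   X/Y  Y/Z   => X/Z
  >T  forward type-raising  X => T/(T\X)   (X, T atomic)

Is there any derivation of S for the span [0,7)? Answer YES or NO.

NP\S S\(NP\S) ((NP\PP)\S)/N NP N\NP N (NP\(NP\PP))\N
CKY chart[0,7] = {N/(N\NP), NP, NP/(NP\NP), PP/(PP\NP), S/(S\NP)}; S ∉ chart

NO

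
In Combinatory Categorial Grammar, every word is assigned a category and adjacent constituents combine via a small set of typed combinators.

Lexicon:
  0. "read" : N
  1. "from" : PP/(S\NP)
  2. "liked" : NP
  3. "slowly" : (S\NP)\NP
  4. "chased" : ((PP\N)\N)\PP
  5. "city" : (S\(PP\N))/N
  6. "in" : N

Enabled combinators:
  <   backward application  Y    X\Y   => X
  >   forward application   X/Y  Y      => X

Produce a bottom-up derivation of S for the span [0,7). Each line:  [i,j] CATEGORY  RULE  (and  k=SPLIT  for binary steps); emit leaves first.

[0,1] N  lex  "read"
[1,2] PP/(S\NP)  lex  "from"
[2,3] NP  lex  "liked"
[3,4] (S\NP)\NP  lex  "slowly"
[2,4] S\NP  <  k=3
[1,4] PP  >  k=2
[4,5] ((PP\N)\N)\PP  lex  "chased"
[1,5] (PP\N)\N  <  k=4
[0,5] PP\N  <  k=1
[5,6] (S\(PP\N))/N  lex  "city"
[6,7] N  lex  "in"
[5,7] S\(PP\N)  >  k=6
[0,7] S  <  k=5

[0,7] S   <
  [0,5] PP\N   <
    [0,1] "read" : N
    [1,5] (PP\N)\N   <
      [1,4] PP   >
        [1,2] "from" : PP/(S\NP)
        [2,4] S\NP   <
          [2,3] "liked" : NP
          [3,4] "slowly" : (S\NP)\NP
      [4,5] "chased" : ((PP\N)\N)\PP
  [5,7] S\(PP\N)   >
    [5,6] "city" : (S\(PP\N))/N
    [6,7] "in" : N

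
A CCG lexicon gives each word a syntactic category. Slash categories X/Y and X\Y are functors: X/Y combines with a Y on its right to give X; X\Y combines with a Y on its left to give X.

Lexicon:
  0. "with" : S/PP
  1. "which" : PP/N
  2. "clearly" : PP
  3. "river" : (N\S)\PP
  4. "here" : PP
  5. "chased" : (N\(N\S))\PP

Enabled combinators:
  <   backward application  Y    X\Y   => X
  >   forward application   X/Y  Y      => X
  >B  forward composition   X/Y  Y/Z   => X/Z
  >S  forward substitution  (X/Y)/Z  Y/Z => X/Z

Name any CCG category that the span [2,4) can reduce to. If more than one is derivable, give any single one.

[0,6] S   >
  [0,1] "with" : S/PP
  [1,6] PP   >
    [1,2] "which" : PP/N
    [2,6] N   <
      [2,4] N\S   <
        [2,3] "clearly" : PP
        [3,4] "river" : (N\S)\PP
      [4,6] N\(N\S)   <
        [4,5] "here" : PP
        [5,6] "chased" : (N\(N\S))\PP

N\S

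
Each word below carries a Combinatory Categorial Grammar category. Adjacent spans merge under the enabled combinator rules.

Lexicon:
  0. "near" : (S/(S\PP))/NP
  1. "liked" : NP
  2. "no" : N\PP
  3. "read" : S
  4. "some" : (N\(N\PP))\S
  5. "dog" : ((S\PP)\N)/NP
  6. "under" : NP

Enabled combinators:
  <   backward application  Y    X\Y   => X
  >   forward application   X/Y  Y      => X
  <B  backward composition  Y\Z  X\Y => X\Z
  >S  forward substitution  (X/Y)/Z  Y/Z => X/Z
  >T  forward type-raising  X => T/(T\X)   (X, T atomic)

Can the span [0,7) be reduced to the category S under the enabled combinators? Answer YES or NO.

[0,7] S   >
  [0,2] S/(S\PP)   >
    [0,1] "near" : (S/(S\PP))/NP
    [1,2] "liked" : NP
  [2,7] S\PP   <
    [2,5] N   <
      [2,3] "no" : N\PP
      [3,5] N\(N\PP)   <
        [3,4] "read" : S
        [4,5] "some" : (N\(N\PP))\S
    [5,7] (S\PP)\N   >
      [5,6] "dog" : ((S\PP)\N)/NP
      [6,7] "under" : NP

YES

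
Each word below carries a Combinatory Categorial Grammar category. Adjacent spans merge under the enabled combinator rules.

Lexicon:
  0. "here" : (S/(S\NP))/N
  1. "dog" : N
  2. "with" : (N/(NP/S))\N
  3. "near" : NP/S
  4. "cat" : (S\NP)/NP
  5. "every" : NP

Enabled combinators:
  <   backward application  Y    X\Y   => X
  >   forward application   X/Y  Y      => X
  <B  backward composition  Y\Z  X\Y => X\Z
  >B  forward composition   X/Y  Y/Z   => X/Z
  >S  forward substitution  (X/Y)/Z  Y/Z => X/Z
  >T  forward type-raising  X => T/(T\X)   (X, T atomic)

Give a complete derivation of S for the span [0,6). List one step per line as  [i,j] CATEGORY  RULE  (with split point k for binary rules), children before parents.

[0,1] (S/(S\NP))/N  lex  "here"
[1,2] N  lex  "dog"
[2,3] (N/(NP/S))\N  lex  "with"
[1,3] N/(NP/S)  <  k=2
[3,4] NP/S  lex  "near"
[1,4] N  >  k=3
[0,4] S/(S\NP)  >  k=1
[4,5] (S\NP)/NP  lex  "cat"
[5,6] NP  lex  "every"
[4,6] S\NP  >  k=5
[0,6] S  >  k=4

[0,6] S   >
  [0,4] S/(S\NP)   >
    [0,1] "here" : (S/(S\NP))/N
    [1,4] N   >
      [1,3] N/(NP/S)   <
        [1,2] "dog" : N
        [2,3] "with" : (N/(NP/S))\N
      [3,4] "near" : NP/S
  [4,6] S\NP   >
    [4,5] "cat" : (S\NP)/NP
    [5,6] "every" : NP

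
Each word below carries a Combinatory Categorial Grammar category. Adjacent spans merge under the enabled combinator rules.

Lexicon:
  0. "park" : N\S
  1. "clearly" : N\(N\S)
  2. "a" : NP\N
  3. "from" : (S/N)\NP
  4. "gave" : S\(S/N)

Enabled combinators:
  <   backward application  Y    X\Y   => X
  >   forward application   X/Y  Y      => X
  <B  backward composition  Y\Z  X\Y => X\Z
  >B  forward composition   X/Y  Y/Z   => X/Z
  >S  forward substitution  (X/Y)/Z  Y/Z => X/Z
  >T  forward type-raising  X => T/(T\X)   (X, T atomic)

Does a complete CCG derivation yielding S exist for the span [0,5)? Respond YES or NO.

[0,5] S   <
  [0,2] N   <
    [0,1] "park" : N\S
    [1,2] "clearly" : N\(N\S)
  [2,5] S\N   <B
    [2,3] "a" : NP\N
    [3,5] S\NP   <B
      [3,4] "from" : (S/N)\NP
      [4,5] "gave" : S\(S/N)

YES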